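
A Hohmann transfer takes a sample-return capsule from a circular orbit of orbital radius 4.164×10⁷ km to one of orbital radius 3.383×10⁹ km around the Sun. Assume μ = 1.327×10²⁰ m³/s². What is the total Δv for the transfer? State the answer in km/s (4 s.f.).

r₁ = 4.164×10⁷ km = 4.164×10¹⁰ m.
r₂ = 3.383×10⁹ km = 3.383×10¹² m.
Transfer ellipse a_t = (r₁ + r₂)/2 = 1.712×10¹² m.
At r₁: circular v_c1 = √(μ/r₁) = 56450 m/s; transfer-perihelion v_p = √[μ(2/r₁ − 1/a_t)] = 79350 m/s.
Δv₁ = v_p − v_c1 = 22900 m/s.
At r₂: circular v_c2 = √(μ/r₂) = 6263 m/s; transfer-aphelion v_a = √[μ(2/r₂ − 1/a_t)] = 976.7 m/s.
Δv₂ = v_c2 − v_a = 5286 m/s.
Total Δv = Δv₁ + Δv₂ = 28180 m/s = 28.18 km/s.

Δv_total ≈ 28.18 km/s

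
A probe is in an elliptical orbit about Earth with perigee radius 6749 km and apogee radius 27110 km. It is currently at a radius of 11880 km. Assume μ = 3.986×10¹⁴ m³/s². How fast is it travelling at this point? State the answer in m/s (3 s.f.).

Semi-major axis a = (r_p + r_a)/2 = 16930 km = 1.693×10⁷ m.
Vis-viva: v² = μ(2/r − 1/a) = 3.986×10¹⁴ × (1.684×10⁻⁷ − 5.907×10⁻⁸) = 4.356×10⁷ m²/s².
v = 6600 m/s.

v ≈ 6600 m/s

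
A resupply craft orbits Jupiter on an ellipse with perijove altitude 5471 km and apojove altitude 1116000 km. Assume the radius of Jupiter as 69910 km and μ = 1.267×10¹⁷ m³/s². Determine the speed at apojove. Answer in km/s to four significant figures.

r_p = 69910 + 5471 = 75381 km = 7.5381×10⁷ m.
r_a = 69910 + 1116000 = 1185900 km = 1.1859×10⁹ m.
Semi-major axis a = (r_p + r_a)/2 = 6.3065×10⁵ km = 6.306×10⁸ m.
Vis-viva: v² = μ(2/r − 1/a) = 1.267×10¹⁷ × (1.686×10⁻⁹ − 1.586×10⁻⁹) = 1.277×10⁷ m²/s².
v = 3574 m/s = 3.574 km/s.

v ≈ 3.574 km/s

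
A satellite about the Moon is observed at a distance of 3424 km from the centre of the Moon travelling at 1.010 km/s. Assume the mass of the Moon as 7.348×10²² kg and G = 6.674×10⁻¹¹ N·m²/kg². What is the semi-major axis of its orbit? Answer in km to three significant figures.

μ = GM = 6.674×10⁻¹¹ × 7.348×10²² = 4.904×10¹² m³/s².
r = 3.424×10⁶ m.
Specific orbital energy ε = v²/2 − μ/r = (1010)²/2 − 4.904×10¹²/3.424×10⁶ = -9.222×10⁵ J/kg.
Since ε = −μ/(2a), a = −μ/(2ε) = 2.659×10⁶ m = 2658.9 km.

a ≈ 2660 km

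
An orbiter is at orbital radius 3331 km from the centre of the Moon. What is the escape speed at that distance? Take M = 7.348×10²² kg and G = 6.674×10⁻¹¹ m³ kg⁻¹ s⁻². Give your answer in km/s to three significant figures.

v_esc ≈ 1.72 km/s

μ = GM = 6.674×10⁻¹¹ × 7.348×10²² = 4.904×10¹² m³/s².
r = 3331 km = 3.331×10⁶ m.
Escape speed v_esc = √(2μ/r) = √(2 × 4.904×10¹² / 3.331×10⁶) = √(2.944×10⁶) = 1716 m/s.
= 1.716 km/s.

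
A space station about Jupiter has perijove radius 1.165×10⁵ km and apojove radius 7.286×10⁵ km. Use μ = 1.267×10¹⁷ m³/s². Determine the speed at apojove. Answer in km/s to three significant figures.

v ≈ 6.92 km/s

Semi-major axis a = (r_p + r_a)/2 = 4.2255×10⁵ km = 4.226×10⁸ m.
Vis-viva: v² = μ(2/r − 1/a) = 1.267×10¹⁷ × (2.745×10⁻⁹ − 2.367×10⁻⁹) = 4.794×10⁷ m²/s².
v = 6924 m/s = 6.924 km/s.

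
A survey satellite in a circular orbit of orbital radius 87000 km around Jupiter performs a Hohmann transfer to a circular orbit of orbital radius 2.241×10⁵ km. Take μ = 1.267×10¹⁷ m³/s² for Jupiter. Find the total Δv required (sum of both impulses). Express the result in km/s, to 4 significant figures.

Δv_total ≈ 13.64 km/s

r₁ = 87000 km = 8.700×10⁷ m.
r₂ = 2.241×10⁵ km = 2.241×10⁸ m.
Transfer ellipse a_t = (r₁ + r₂)/2 = 1.556×10⁸ m.
At r₁: circular v_c1 = √(μ/r₁) = 38160 m/s; transfer-perijove v_p = √[μ(2/r₁ − 1/a_t)] = 45810 m/s.
Δv₁ = v_p − v_c1 = 7643 m/s.
At r₂: circular v_c2 = √(μ/r₂) = 23780 m/s; transfer-apojove v_a = √[μ(2/r₂ − 1/a_t)] = 17780 m/s.
Δv₂ = v_c2 − v_a = 5995 m/s.
Total Δv = Δv₁ + Δv₂ = 13640 m/s = 13.64 km/s.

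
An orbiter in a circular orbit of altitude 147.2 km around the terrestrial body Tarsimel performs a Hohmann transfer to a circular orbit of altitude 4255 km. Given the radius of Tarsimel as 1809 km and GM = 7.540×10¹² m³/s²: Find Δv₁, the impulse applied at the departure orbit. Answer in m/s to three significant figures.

r₁ = 1809 + 147.2 = 1956.2 km = 1.9562×10⁶ m.
r₂ = 1809 + 4255 = 6064.0 km = 6.0640×10⁶ m.
Transfer ellipse a_t = (r₁ + r₂)/2 = 4.010×10⁶ m.
At r₁: circular v_c1 = √(μ/r₁) = 1963 m/s; transfer-periapsis v_p = √[μ(2/r₁ − 1/a_t)] = 2414 m/s.
Δv₁ = v_p − v_c1 = 451.0 m/s.

Δv ≈ 451 m/s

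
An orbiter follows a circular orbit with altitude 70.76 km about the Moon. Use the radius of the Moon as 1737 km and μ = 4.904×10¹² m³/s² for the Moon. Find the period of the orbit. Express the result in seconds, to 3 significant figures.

r = 1737 + 70.76 = 1807.8 km = 1.8078×10⁶ m.
Kepler's third law: T = 2π√(r³/μ) = 2π√((1.808×10⁶)³ / 4.904×10¹²).
r³/μ = 1.205×10⁶ s², so T = 2π × 1.098×10³ = 6.896×10³ s.

T ≈ 6900 seconds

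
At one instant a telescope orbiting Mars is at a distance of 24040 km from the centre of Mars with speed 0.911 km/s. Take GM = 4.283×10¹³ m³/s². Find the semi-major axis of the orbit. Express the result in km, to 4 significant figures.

a ≈ 15670 km

r = 2.404×10⁷ m.
Specific orbital energy ε = v²/2 − μ/r = (911.0)²/2 − 4.283×10¹³/2.404×10⁷ = -1.367×10⁶ J/kg.
Since ε = −μ/(2a), a = −μ/(2ε) = 1.567×10⁷ m = 15670 km.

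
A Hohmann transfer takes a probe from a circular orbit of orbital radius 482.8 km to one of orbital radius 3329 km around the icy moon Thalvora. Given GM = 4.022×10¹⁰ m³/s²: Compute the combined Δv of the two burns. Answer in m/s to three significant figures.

r₁ = 482.8 km = 4.828×10⁵ m.
r₂ = 3329 km = 3.329×10⁶ m.
Transfer ellipse a_t = (r₁ + r₂)/2 = 1.906×10⁶ m.
At r₁: circular v_c1 = √(μ/r₁) = 288.6 m/s; transfer-periapsis v_p = √[μ(2/r₁ − 1/a_t)] = 381.5 m/s.
Δv₁ = v_p − v_c1 = 92.83 m/s.
At r₂: circular v_c2 = √(μ/r₂) = 109.9 m/s; transfer-apoapsis v_a = √[μ(2/r₂ − 1/a_t)] = 55.32 m/s.
Δv₂ = v_c2 − v_a = 54.59 m/s.
Total Δv = Δv₁ + Δv₂ = 147.4 m/s.

Δv_total ≈ 147 m/s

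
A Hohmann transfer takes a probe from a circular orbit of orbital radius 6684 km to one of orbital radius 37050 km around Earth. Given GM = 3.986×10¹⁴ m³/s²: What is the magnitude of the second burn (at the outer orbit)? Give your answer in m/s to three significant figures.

Δv ≈ 1470 m/s

r₁ = 6684 km = 6.684×10⁶ m.
r₂ = 37050 km = 3.705×10⁷ m.
Transfer ellipse a_t = (r₁ + r₂)/2 = 2.187×10⁷ m.
At r₁: circular v_c1 = √(μ/r₁) = 7722 m/s; transfer-perigee v_p = √[μ(2/r₁ − 1/a_t)] = 10050 m/s.
At r₂: circular v_c2 = √(μ/r₂) = 3280 m/s; transfer-apogee v_a = √[μ(2/r₂ − 1/a_t)] = 1813 m/s.
Δv₂ = v_c2 − v_a = 1467 m/s.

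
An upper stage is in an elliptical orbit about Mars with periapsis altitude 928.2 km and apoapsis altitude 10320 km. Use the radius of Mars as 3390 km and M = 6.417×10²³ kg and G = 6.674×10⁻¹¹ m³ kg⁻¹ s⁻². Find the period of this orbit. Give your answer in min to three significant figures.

T ≈ 433 min

μ = GM = 6.674×10⁻¹¹ × 6.417×10²³ = 4.283×10¹³ m³/s².
r_p = 3390 + 928.2 = 4318.2 km = 4.3182×10⁶ m.
r_a = 3390 + 10320 = 13710 km = 1.3710×10⁷ m.
Semi-major axis a = (r_p + r_a)/2 = (4318.2 + 13710)/2 = 9014.1 km = 9.014×10⁶ m.
By Kepler's third law T = 2π√(a³/μ) = 2π × 4.135×10³ = 2.598×10⁴ s.
= 433.1 min.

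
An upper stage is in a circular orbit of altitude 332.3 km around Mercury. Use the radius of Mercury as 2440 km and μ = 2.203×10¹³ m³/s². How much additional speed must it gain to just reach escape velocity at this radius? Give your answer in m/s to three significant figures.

r = 2440 + 332.3 = 2772.3 km = 2.7723×10⁶ m.
Circular speed v_c = √(μ/r) = 2819 m/s.
Escape speed v_esc = √(2μ/r) = √2 × v_c = 3987 m/s.
Δv = v_esc − v_c = 1168 m/s.

Δv ≈ 1170 m/s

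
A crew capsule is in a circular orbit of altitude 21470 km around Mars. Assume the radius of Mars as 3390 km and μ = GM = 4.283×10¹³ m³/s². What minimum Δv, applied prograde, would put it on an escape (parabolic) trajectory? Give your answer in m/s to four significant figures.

r = 3390 + 21470 = 24860 km = 2.4860×10⁷ m.
Circular speed v_c = √(μ/r) = 1313 m/s.
Escape speed v_esc = √(2μ/r) = √2 × v_c = 1856 m/s.
Δv = v_esc − v_c = 543.7 m/s.

Δv ≈ 543.7 m/s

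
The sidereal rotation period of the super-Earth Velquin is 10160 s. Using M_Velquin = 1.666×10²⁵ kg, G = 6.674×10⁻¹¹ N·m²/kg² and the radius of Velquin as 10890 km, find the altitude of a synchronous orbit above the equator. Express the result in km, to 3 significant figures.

h_sync ≈ 3380 km

μ = GM = 6.674×10⁻¹¹ × 1.666×10²⁵ = 1.112×10¹⁵ m³/s².
A synchronous orbit has period T, so by Kepler's third law a = (μT²/4π²)^(1/3).
μT²/4π² = 1.112×10¹⁵ × (1.016×10⁴)² / 39.48 = 2.907×10²¹ m³.
a = 1.427×10⁷ m = 14272 km.
Altitude h = a − R = 14272 − 10890 = 3382.4 km.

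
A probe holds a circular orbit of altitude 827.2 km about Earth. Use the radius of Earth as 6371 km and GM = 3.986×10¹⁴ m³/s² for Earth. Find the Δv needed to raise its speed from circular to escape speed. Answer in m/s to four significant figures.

r = 6371 + 827.2 = 7198.2 km = 7.1982×10⁶ m.
Circular speed v_c = √(μ/r) = 7441 m/s.
Escape speed v_esc = √(2μ/r) = √2 × v_c = 10520 m/s.
Δv = v_esc − v_c = 3082 m/s.

Δv ≈ 3082 m/s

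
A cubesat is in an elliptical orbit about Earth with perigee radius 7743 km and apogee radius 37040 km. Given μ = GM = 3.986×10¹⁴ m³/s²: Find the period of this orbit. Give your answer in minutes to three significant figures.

T ≈ 556 minutes

Semi-major axis a = (r_p + r_a)/2 = (7743.0 + 37040)/2 = 22392 km = 2.239×10⁷ m.
By Kepler's third law T = 2π√(a³/μ) = 2π × 5.307×10³ = 3.335×10⁴ s.
= 555.8 minutes.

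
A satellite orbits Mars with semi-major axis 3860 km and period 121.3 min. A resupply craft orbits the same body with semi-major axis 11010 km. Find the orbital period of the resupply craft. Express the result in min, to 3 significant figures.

T₂ ≈ 584 min

Kepler's third law: T² ∝ a³, so T₂ = T₁ (a₂/a₁)^(3/2).
a₂/a₁ = 2.852, (a₂/a₁)^(3/2) = 4.817.
T₂ = 121.3 × 4.817 = 584.3 min.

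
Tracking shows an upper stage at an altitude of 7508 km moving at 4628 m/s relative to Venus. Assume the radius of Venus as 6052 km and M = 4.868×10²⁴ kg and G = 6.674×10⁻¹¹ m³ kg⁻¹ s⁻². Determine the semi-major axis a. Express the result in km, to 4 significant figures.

a ≈ 12260 km

μ = GM = 6.674×10⁻¹¹ × 4.868×10²⁴ = 3.249×10¹⁴ m³/s².
r = 6052 + 7508 = 13560 km = 1.356×10⁷ m.
Vis-viva rearranged: 1/a = 2/r − v²/μ = 1.475×10⁻⁷ − 6.592×10⁻⁸ = 8.157×10⁻⁸ m⁻¹.
a = 1.226×10⁷ m = 12260 km.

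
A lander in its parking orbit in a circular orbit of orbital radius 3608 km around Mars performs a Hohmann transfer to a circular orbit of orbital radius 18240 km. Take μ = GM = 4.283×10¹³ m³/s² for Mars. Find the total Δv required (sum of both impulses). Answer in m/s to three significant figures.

Δv_total ≈ 1660 m/s

r₁ = 3608 km = 3.608×10⁶ m.
r₂ = 18240 km = 1.824×10⁷ m.
Transfer ellipse a_t = (r₁ + r₂)/2 = 1.092×10⁷ m.
At r₁: circular v_c1 = √(μ/r₁) = 3445 m/s; transfer-periapsis v_p = √[μ(2/r₁ − 1/a_t)] = 4452 m/s.
Δv₁ = v_p − v_c1 = 1007 m/s.
At r₂: circular v_c2 = √(μ/r₂) = 1532 m/s; transfer-apoapsis v_a = √[μ(2/r₂ − 1/a_t)] = 880.7 m/s.
Δv₂ = v_c2 − v_a = 651.7 m/s.
Total Δv = Δv₁ + Δv₂ = 1658 m/s.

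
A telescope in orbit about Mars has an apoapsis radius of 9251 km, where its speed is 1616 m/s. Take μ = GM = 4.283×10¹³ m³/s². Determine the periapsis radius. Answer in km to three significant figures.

r_a = 9.251×10⁶ m.
Specific energy ε = v²/2 − μ/r = -3.324×10⁶ J/kg, so a = −μ/(2ε) = 6.442×10⁶ m.
The apsides satisfy r_p + r_a = 2a, so the periapsis radius is 2a − r_a = 3.634×10⁶ m = 3633.9 km.

periapsis radius ≈ 3630 km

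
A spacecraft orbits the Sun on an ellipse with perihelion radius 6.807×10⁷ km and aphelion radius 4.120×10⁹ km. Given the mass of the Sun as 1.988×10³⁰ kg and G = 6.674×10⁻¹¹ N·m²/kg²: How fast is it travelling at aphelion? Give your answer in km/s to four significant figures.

μ = GM = 6.674×10⁻¹¹ × 1.988×10³⁰ = 1.327×10²⁰ m³/s².
Semi-major axis a = (r_p + r_a)/2 = 2.0940×10⁹ km = 2.094×10¹² m.
Vis-viva: v² = μ(2/r − 1/a) = 1.327×10²⁰ × (4.854×10⁻¹³ − 4.775×10⁻¹³) = 1.047×10⁶ m²/s².
v = 1023 m/s = 1.023 km/s.

v ≈ 1.023 km/s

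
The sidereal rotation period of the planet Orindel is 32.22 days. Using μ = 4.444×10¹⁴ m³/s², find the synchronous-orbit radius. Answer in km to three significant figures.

T = 32.22 days = 2.784×10⁶ s.
A synchronous orbit has period T, so by Kepler's third law a = (μT²/4π²)^(1/3).
μT²/4π² = 4.444×10¹⁴ × (2.784×10⁶)² / 39.48 = 8.724×10²⁵ m³.
a = 4.435×10⁸ m = 4.4350×10⁵ km.

r_sync ≈ 4.44×10⁵ km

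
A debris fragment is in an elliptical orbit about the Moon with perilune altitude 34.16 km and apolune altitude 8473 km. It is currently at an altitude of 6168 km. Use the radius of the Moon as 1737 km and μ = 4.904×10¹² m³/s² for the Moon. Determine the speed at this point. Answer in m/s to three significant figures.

r_p = 1737 + 34.16 = 1771.2 km = 1.7712×10⁶ m.
r_a = 1737 + 8473 = 10210 km = 1.0210×10⁷ m.
r = 1737 + 6168 = 7905.0 km = 7.905×10⁶ m.
Semi-major axis a = (r_p + r_a)/2 = 5990.6 km = 5.991×10⁶ m.
Vis-viva: v² = μ(2/r − 1/a) = 4.904×10¹² × (2.530×10⁻⁷ − 1.669×10⁻⁷) = 4.221×10⁵ m²/s².
v = 649.7 m/s.

v ≈ 650 m/s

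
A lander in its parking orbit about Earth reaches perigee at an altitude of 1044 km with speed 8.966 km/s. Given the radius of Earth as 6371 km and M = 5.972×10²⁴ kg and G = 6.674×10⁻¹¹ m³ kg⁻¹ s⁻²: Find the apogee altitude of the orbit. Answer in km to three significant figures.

μ = GM = 6.674×10⁻¹¹ × 5.972×10²⁴ = 3.986×10¹⁴ m³/s².
r_p = 6371 + 1044 = 7415.0 km = 7.415×10⁶ m.
Specific energy ε = v²/2 − μ/r = -1.356×10⁷ J/kg, so a = −μ/(2ε) = 1.470×10⁷ m.
The apsides satisfy r_p + r_a = 2a, so the apogee radius is 2a − r_p = 2.198×10⁷ m = 21984 km.
Apogee altitude = 21984 − 6371 = 15613 km.

apogee altitude ≈ 15600 km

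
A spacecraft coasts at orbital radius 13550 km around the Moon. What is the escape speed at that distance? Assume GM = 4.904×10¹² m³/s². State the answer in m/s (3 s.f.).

r = 13550 km = 1.355×10⁷ m.
Escape speed v_esc = √(2μ/r) = √(2 × 4.904×10¹² / 1.355×10⁷) = √(7.238×10⁵) = 850.8 m/s.

v_esc ≈ 851 m/s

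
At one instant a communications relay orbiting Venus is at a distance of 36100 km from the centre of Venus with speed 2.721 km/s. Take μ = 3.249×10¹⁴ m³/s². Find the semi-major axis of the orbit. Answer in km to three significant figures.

a ≈ 30700 km

r = 3.610×10⁷ m.
Vis-viva rearranged: 1/a = 2/r − v²/μ = 5.540×10⁻⁸ − 2.279×10⁻⁸ = 3.261×10⁻⁸ m⁻¹.
a = 3.066×10⁷ m = 30662 km.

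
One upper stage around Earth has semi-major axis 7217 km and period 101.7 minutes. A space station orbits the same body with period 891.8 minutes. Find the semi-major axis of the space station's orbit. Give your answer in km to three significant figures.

a₂ ≈ 30700 km

Kepler's third law: a³ ∝ T², so a₂ = a₁ (T₂/T₁)^(2/3).
T₂/T₁ = 8.769, (T₂/T₁)^(2/3) = 4.252.
a₂ = 7217 × 4.252 = 30690 km.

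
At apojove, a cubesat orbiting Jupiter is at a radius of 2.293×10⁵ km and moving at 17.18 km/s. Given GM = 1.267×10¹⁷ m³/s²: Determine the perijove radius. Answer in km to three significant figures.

perijove radius ≈ 83600 km

r_a = 2.293×10⁸ m.
Specific energy ε = v²/2 − μ/r = -4.050×10⁸ J/kg, so a = −μ/(2ε) = 1.564×10⁸ m.
The apsides satisfy r_p + r_a = 2a, so the perijove radius is 2a − r_a = 8.356×10⁷ m = 83559 km.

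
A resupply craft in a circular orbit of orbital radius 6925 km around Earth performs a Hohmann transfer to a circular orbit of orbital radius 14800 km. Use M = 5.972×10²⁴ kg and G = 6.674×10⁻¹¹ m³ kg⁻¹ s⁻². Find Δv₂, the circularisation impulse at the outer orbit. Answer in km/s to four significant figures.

μ = GM = 6.674×10⁻¹¹ × 5.972×10²⁴ = 3.986×10¹⁴ m³/s².
r₁ = 6925 km = 6.925×10⁶ m.
r₂ = 14800 km = 1.480×10⁷ m.
Transfer ellipse a_t = (r₁ + r₂)/2 = 1.086×10⁷ m.
At r₁: circular v_c1 = √(μ/r₁) = 7587 m/s; transfer-perigee v_p = √[μ(2/r₁ − 1/a_t)] = 8855 m/s.
At r₂: circular v_c2 = √(μ/r₂) = 5189 m/s; transfer-apogee v_a = √[μ(2/r₂ − 1/a_t)] = 4143 m/s.
Δv₂ = v_c2 − v_a = 1046 m/s.
= 1.046 km/s.

Δv ≈ 1.046 km/s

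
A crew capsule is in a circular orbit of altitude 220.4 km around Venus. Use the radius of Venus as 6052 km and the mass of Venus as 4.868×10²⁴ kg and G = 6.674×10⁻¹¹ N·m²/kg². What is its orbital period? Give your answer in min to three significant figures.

T ≈ 91.3 min

μ = GM = 6.674×10⁻¹¹ × 4.868×10²⁴ = 3.249×10¹⁴ m³/s².
r = 6052 + 220.4 = 6272.4 km = 6.2724×10⁶ m.
Kepler's third law: T = 2π√(r³/μ) = 2π√((6.272×10⁶)³ / 3.249×10¹⁴).
r³/μ = 7.596×10⁵ s², so T = 2π × 8.715×10² = 5.476×10³ s.
Converting: 5.476×10³ s ÷ 60.00 = 91.27 min.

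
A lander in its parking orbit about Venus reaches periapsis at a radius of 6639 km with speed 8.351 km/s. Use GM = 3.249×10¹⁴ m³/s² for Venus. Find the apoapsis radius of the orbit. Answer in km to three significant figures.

r_p = 6.639×10⁶ m.
Specific energy ε = v²/2 − μ/r = -1.407×10⁷ J/kg, so a = −μ/(2ε) = 1.155×10⁷ m.
The apsides satisfy r_p + r_a = 2a, so the apoapsis radius is 2a − r_p = 1.646×10⁷ m = 16455 km.

apoapsis radius ≈ 16500 km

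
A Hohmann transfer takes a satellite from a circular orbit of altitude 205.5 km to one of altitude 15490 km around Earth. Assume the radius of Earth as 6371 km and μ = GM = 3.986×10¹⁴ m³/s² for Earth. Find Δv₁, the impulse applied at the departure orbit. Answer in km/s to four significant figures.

r₁ = 6371 + 205.5 = 6576.5 km = 6.5765×10⁶ m.
r₂ = 6371 + 15490 = 21861 km = 2.1861×10⁷ m.
Transfer ellipse a_t = (r₁ + r₂)/2 = 1.422×10⁷ m.
At r₁: circular v_c1 = √(μ/r₁) = 7785 m/s; transfer-perigee v_p = √[μ(2/r₁ − 1/a_t)] = 9653 m/s.
Δv₁ = v_p − v_c1 = 1868 m/s.
= 1.868 km/s.

Δv ≈ 1.868 km/s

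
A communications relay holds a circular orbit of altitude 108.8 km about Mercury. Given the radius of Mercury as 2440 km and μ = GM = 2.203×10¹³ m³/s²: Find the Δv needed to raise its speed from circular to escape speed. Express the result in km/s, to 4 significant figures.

Δv ≈ 1.218 km/s

r = 2440 + 108.8 = 2548.8 km = 2.5488×10⁶ m.
Circular speed v_c = √(μ/r) = 2940 m/s.
Escape speed v_esc = √(2μ/r) = √2 × v_c = 4158 m/s.
Δv = v_esc − v_c = 1218 m/s = 1.218 km/s.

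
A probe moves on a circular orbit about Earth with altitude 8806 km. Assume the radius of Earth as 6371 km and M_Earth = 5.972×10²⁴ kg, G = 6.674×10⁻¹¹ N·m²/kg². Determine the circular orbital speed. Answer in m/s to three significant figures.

v ≈ 5120 m/s

μ = GM = 6.674×10⁻¹¹ × 5.972×10²⁴ = 3.986×10¹⁴ m³/s².
r = 6371 + 8806 = 15177 km = 1.5177×10⁷ m.
For a circular orbit v = √(μ/r) = √(3.986×10¹⁴ / 1.518×10⁷) = √(2.626×10⁷) = 5125 m/s.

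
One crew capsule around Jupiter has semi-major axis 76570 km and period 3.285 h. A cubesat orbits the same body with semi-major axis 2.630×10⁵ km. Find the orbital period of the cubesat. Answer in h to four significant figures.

Kepler's third law: T² ∝ a³, so T₂ = T₁ (a₂/a₁)^(3/2).
a₂/a₁ = 3.435, (a₂/a₁)^(3/2) = 6.366.
T₂ = 3.285 × 6.366 = 20.91 h.

T₂ ≈ 20.91 h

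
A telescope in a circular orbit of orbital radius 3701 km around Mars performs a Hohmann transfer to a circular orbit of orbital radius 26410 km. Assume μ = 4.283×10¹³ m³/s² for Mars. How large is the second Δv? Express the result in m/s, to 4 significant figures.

r₁ = 3701 km = 3.701×10⁶ m.
r₂ = 26410 km = 2.641×10⁷ m.
Transfer ellipse a_t = (r₁ + r₂)/2 = 1.506×10⁷ m.
At r₁: circular v_c1 = √(μ/r₁) = 3402 m/s; transfer-periapsis v_p = √[μ(2/r₁ − 1/a_t)] = 4506 m/s.
At r₂: circular v_c2 = √(μ/r₂) = 1273 m/s; transfer-apoapsis v_a = √[μ(2/r₂ − 1/a_t)] = 631.4 m/s.
Δv₂ = v_c2 − v_a = 642.1 m/s.

Δv ≈ 642.1 m/s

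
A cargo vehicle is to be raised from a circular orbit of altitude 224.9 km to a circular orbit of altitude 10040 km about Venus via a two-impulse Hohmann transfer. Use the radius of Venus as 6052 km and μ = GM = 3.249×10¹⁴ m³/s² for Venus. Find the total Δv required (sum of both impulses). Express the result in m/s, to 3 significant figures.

r₁ = 6052 + 224.9 = 6276.9 km = 6.2769×10⁶ m.
r₂ = 6052 + 10040 = 16092 km = 1.6092×10⁷ m.
Transfer ellipse a_t = (r₁ + r₂)/2 = 1.118×10⁷ m.
At r₁: circular v_c1 = √(μ/r₁) = 7195 m/s; transfer-periapsis v_p = √[μ(2/r₁ − 1/a_t)] = 8630 m/s.
Δv₁ = v_p − v_c1 = 1435 m/s.
At r₂: circular v_c2 = √(μ/r₂) = 4493 m/s; transfer-apoapsis v_a = √[μ(2/r₂ − 1/a_t)] = 3366 m/s.
Δv₂ = v_c2 − v_a = 1127 m/s.
Total Δv = Δv₁ + Δv₂ = 2562 m/s.

Δv_total ≈ 2560 m/s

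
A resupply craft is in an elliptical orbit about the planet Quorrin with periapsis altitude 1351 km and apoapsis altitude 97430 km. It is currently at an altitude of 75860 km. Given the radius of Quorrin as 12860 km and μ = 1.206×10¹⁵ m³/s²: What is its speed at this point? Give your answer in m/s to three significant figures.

r_p = 12860 + 1351 = 14211 km = 1.4211×10⁷ m.
r_a = 12860 + 97430 = 110290 km = 1.1029×10⁸ m.
r = 12860 + 75860 = 88720 km = 8.872×10⁷ m.
Semi-major axis a = (r_p + r_a)/2 = 62250 km = 6.225×10⁷ m.
Vis-viva: v² = μ(2/r − 1/a) = 1.206×10¹⁵ × (2.254×10⁻⁸ − 1.606×10⁻⁸) = 7.813×10⁶ m²/s².
v = 2795 m/s.

v ≈ 2800 m/s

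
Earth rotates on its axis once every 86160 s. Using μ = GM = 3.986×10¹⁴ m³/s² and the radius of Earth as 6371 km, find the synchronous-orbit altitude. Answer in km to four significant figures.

h_sync ≈ 35790 km

A synchronous orbit has period T, so by Kepler's third law a = (μT²/4π²)^(1/3).
μT²/4π² = 3.986×10¹⁴ × (8.616×10⁴)² / 39.48 = 7.495×10²² m³.
a = 4.216×10⁷ m = 42163 km.
Altitude h = a − R = 42163 − 6371 = 35792 km.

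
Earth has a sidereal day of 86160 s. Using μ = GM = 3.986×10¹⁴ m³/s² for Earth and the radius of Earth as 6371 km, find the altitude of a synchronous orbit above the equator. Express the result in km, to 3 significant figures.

h_sync ≈ 35800 km

A synchronous orbit has period T, so by Kepler's third law a = (μT²/4π²)^(1/3).
μT²/4π² = 3.986×10¹⁴ × (8.616×10⁴)² / 39.48 = 7.495×10²² m³.
a = 4.216×10⁷ m = 42163 km.
Altitude h = a − R = 42163 − 6371 = 35792 km.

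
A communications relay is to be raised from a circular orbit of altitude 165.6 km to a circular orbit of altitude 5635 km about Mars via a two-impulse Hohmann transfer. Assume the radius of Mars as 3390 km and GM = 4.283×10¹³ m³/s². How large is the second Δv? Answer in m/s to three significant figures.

r₁ = 3390 + 165.6 = 3555.6 km = 3.5556×10⁶ m.
r₂ = 3390 + 5635 = 9025.0 km = 9.0250×10⁶ m.
Transfer ellipse a_t = (r₁ + r₂)/2 = 6.290×10⁶ m.
At r₁: circular v_c1 = √(μ/r₁) = 3471 m/s; transfer-periapsis v_p = √[μ(2/r₁ − 1/a_t)] = 4157 m/s.
At r₂: circular v_c2 = √(μ/r₂) = 2178 m/s; transfer-apoapsis v_a = √[μ(2/r₂ − 1/a_t)] = 1638 m/s.
Δv₂ = v_c2 − v_a = 540.6 m/s.

Δv ≈ 541 m/s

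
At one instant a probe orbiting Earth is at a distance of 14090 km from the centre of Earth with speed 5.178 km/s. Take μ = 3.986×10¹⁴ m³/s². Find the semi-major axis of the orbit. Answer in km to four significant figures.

r = 1.409×10⁷ m.
Specific orbital energy ε = v²/2 − μ/r = (5178)²/2 − 3.986×10¹⁴/1.409×10⁷ = -1.488×10⁷ J/kg.
Since ε = −μ/(2a), a = −μ/(2ε) = 1.339×10⁷ m = 13390 km.

a ≈ 13390 km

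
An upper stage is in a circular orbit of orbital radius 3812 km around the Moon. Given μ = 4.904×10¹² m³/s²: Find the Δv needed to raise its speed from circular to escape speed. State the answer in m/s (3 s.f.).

Δv ≈ 470 m/s

r = 3812 km = 3.812×10⁶ m.
Circular speed v_c = √(μ/r) = 1134 m/s.
Escape speed v_esc = √(2μ/r) = √2 × v_c = 1604 m/s.
Δv = v_esc − v_c = 469.8 m/s.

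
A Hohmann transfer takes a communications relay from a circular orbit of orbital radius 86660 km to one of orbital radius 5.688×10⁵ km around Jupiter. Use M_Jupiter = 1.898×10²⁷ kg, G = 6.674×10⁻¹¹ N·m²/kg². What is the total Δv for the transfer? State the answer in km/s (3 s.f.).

Δv_total ≈ 19.4 km/s

μ = GM = 6.674×10⁻¹¹ × 1.898×10²⁷ = 1.267×10¹⁷ m³/s².
r₁ = 86660 km = 8.666×10⁷ m.
r₂ = 5.688×10⁵ km = 5.688×10⁸ m.
Transfer ellipse a_t = (r₁ + r₂)/2 = 3.277×10⁸ m.
At r₁: circular v_c1 = √(μ/r₁) = 38230 m/s; transfer-perijove v_p = √[μ(2/r₁ − 1/a_t)] = 50370 m/s.
Δv₁ = v_p − v_c1 = 12140 m/s.
At r₂: circular v_c2 = √(μ/r₂) = 14920 m/s; transfer-apojove v_a = √[μ(2/r₂ − 1/a_t)] = 7674 m/s.
Δv₂ = v_c2 − v_a = 7249 m/s.
Total Δv = Δv₁ + Δv₂ = 19380 m/s = 19.38 km/s.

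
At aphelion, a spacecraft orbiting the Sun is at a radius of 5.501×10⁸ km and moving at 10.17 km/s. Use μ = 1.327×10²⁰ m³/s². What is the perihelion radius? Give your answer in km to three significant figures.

r_a = 5.501×10¹¹ m.
Specific energy ε = v²/2 − μ/r = -1.895×10⁸ J/kg, so a = −μ/(2ε) = 3.501×10¹¹ m.
The apsides satisfy r_p + r_a = 2a, so the perihelion radius is 2a − r_a = 1.501×10¹¹ m = 1.5011×10⁸ km.

perihelion radius ≈ 1.50×10⁸ km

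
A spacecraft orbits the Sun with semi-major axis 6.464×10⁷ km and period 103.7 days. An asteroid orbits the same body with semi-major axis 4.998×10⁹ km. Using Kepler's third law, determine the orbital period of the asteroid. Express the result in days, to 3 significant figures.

Kepler's third law: T² ∝ a³, so T₂ = T₁ (a₂/a₁)^(3/2).
a₂/a₁ = 77.32, (a₂/a₁)^(3/2) = 679.9.
T₂ = 103.7 × 679.9 = 70510 days.

T₂ ≈ 70500 days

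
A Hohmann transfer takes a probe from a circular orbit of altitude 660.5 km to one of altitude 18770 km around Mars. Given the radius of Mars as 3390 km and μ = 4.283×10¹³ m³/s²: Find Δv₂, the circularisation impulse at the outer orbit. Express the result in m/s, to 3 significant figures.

r₁ = 3390 + 660.5 = 4050.5 km = 4.0505×10⁶ m.
r₂ = 3390 + 18770 = 22160 km = 2.2160×10⁷ m.
Transfer ellipse a_t = (r₁ + r₂)/2 = 1.311×10⁷ m.
At r₁: circular v_c1 = √(μ/r₁) = 3252 m/s; transfer-periapsis v_p = √[μ(2/r₁ − 1/a_t)] = 4228 m/s.
At r₂: circular v_c2 = √(μ/r₂) = 1390 m/s; transfer-apoapsis v_a = √[μ(2/r₂ − 1/a_t)] = 772.9 m/s.
Δv₂ = v_c2 − v_a = 617.3 m/s.

Δv ≈ 617 m/s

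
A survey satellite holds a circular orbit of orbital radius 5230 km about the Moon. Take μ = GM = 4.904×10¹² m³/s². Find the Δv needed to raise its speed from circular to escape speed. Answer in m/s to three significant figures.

Δv ≈ 401 m/s

r = 5230 km = 5.230×10⁶ m.
Circular speed v_c = √(μ/r) = 968.3 m/s.
Escape speed v_esc = √(2μ/r) = √2 × v_c = 1369 m/s.
Δv = v_esc − v_c = 401.1 m/s.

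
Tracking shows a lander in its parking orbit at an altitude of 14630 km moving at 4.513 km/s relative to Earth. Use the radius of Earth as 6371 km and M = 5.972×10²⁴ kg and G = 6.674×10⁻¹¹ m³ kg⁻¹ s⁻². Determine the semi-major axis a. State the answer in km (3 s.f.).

μ = GM = 6.674×10⁻¹¹ × 5.972×10²⁴ = 3.986×10¹⁴ m³/s².
r = 6371 + 14630 = 21001 km = 2.100×10⁷ m.
Vis-viva rearranged: 1/a = 2/r − v²/μ = 9.523×10⁻⁸ − 5.110×10⁻⁸ = 4.413×10⁻⁸ m⁻¹.
a = 2.266×10⁷ m = 22659 km.

a ≈ 22700 km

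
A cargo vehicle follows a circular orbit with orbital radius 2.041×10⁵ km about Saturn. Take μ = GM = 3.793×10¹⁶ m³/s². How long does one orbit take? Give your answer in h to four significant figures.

r = 2.041×10⁵ km = 2.041×10⁸ m.
Kepler's third law: T = 2π√(r³/μ) = 2π√((2.041×10⁸)³ / 3.793×10¹⁶).
r³/μ = 2.242×10⁸ s², so T = 2π × 1.497×10⁴ = 9.407×10⁴ s.
Converting: 9.407×10⁴ s ÷ 3600 = 26.13 h.

T ≈ 26.13 h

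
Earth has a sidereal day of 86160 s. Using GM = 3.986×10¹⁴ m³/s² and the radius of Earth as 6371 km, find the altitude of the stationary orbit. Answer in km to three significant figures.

A synchronous orbit has period T, so by Kepler's third law a = (μT²/4π²)^(1/3).
μT²/4π² = 3.986×10¹⁴ × (8.616×10⁴)² / 39.48 = 7.495×10²² m³.
a = 4.216×10⁷ m = 42163 km.
Altitude h = a − R = 42163 − 6371 = 35792 km.

h_sync ≈ 35800 km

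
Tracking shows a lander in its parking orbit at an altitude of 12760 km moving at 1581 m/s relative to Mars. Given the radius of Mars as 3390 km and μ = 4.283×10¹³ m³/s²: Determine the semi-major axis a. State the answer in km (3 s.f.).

r = 3390 + 12760 = 16150 km = 1.615×10⁷ m.
Vis-viva rearranged: 1/a = 2/r − v²/μ = 1.238×10⁻⁷ − 5.836×10⁻⁸ = 6.548×10⁻⁸ m⁻¹.
a = 1.527×10⁷ m = 15272 km.

a ≈ 15300 km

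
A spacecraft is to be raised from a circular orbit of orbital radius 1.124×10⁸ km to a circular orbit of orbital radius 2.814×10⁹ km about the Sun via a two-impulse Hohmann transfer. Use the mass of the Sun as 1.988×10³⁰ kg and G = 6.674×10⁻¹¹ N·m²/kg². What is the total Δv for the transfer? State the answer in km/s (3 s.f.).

Δv_total ≈ 18.3 km/s

μ = GM = 6.674×10⁻¹¹ × 1.988×10³⁰ = 1.327×10²⁰ m³/s².
r₁ = 1.124×10⁸ km = 1.124×10¹¹ m.
r₂ = 2.814×10⁹ km = 2.814×10¹² m.
Transfer ellipse a_t = (r₁ + r₂)/2 = 1.463×10¹² m.
At r₁: circular v_c1 = √(μ/r₁) = 34360 m/s; transfer-perihelion v_p = √[μ(2/r₁ − 1/a_t)] = 47650 m/s.
Δv₁ = v_p − v_c1 = 13290 m/s.
At r₂: circular v_c2 = √(μ/r₂) = 6867 m/s; transfer-aphelion v_a = √[μ(2/r₂ − 1/a_t)] = 1903 m/s.
Δv₂ = v_c2 − v_a = 4963 m/s.
Total Δv = Δv₁ + Δv₂ = 18250 m/s = 18.25 km/s.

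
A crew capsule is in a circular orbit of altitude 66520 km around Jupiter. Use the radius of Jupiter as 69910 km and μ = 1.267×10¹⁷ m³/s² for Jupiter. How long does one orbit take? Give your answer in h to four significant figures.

r = 69910 + 66520 = 136430 km = 1.3643×10⁸ m.
Kepler's third law: T = 2π√(r³/μ) = 2π√((1.364×10⁸)³ / 1.267×10¹⁷).
r³/μ = 2.004×10⁷ s², so T = 2π × 4.477×10³ = 2.813×10⁴ s.
Converting: 2.813×10⁴ s ÷ 3600 = 7.814 h.

T ≈ 7.814 h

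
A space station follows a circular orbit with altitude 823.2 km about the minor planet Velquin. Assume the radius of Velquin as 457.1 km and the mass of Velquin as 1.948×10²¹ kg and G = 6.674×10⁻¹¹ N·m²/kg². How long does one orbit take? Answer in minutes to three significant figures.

T ≈ 421 minutes

μ = GM = 6.674×10⁻¹¹ × 1.948×10²¹ = 1.300×10¹¹ m³/s².
r = 457.1 + 823.2 = 1280.3 km = 1.2803×10⁶ m.
Kepler's third law: T = 2π√(r³/μ) = 2π√((1.280×10⁶)³ / 1.300×10¹¹).
r³/μ = 1.614×10⁷ s², so T = 2π × 4.018×10³ = 2.524×10⁴ s.
Converting: 2.524×10⁴ s ÷ 60.00 = 420.7 minutes.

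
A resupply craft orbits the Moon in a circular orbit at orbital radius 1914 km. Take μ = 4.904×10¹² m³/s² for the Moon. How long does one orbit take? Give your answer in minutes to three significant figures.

T ≈ 125 minutes

r = 1914 km = 1.914×10⁶ m.
Kepler's third law: T = 2π√(r³/μ) = 2π√((1.914×10⁶)³ / 4.904×10¹²).
r³/μ = 1.430×10⁶ s², so T = 2π × 1.196×10³ = 7.513×10³ s.
Converting: 7.513×10³ s ÷ 60.00 = 125.2 minutes.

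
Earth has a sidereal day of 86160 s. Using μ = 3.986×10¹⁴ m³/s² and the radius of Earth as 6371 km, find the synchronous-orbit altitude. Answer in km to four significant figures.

h_sync ≈ 35790 km

A synchronous orbit has period T, so by Kepler's third law a = (μT²/4π²)^(1/3).
μT²/4π² = 3.986×10¹⁴ × (8.616×10⁴)² / 39.48 = 7.495×10²² m³.
a = 4.216×10⁷ m = 42163 km.
Altitude h = a − R = 42163 − 6371 = 35792 km.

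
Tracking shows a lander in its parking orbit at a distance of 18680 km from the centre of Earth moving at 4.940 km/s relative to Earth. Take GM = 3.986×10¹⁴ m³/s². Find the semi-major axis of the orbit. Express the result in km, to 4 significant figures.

a ≈ 21810 km

r = 1.868×10⁷ m.
Specific orbital energy ε = v²/2 − μ/r = (4940)²/2 − 3.986×10¹⁴/1.868×10⁷ = -9.137×10⁶ J/kg.
Since ε = −μ/(2a), a = −μ/(2ε) = 2.181×10⁷ m = 21814 km.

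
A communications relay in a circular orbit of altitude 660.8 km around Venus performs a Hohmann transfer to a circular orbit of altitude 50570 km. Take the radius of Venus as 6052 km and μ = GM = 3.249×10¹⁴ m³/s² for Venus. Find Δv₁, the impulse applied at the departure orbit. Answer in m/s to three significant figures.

Δv ≈ 2350 m/s

r₁ = 6052 + 660.8 = 6712.8 km = 6.7128×10⁶ m.
r₂ = 6052 + 50570 = 56622 km = 5.6622×10⁷ m.
Transfer ellipse a_t = (r₁ + r₂)/2 = 3.167×10⁷ m.
At r₁: circular v_c1 = √(μ/r₁) = 6957 m/s; transfer-periapsis v_p = √[μ(2/r₁ − 1/a_t)] = 9303 m/s.
Δv₁ = v_p − v_c1 = 2346 m/s.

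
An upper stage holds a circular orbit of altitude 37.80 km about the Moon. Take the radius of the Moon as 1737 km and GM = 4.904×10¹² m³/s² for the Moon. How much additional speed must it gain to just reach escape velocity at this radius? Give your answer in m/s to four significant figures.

r = 1737 + 37.80 = 1774.8 km = 1.7748×10⁶ m.
Circular speed v_c = √(μ/r) = 1662 m/s.
Escape speed v_esc = √(2μ/r) = √2 × v_c = 2351 m/s.
Δv = v_esc − v_c = 688.5 m/s.

Δv ≈ 688.5 m/s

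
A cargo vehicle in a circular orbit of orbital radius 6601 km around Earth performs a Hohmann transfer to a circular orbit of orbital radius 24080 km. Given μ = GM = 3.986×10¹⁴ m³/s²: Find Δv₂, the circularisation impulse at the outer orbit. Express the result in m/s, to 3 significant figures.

r₁ = 6601 km = 6.601×10⁶ m.
r₂ = 24080 km = 2.408×10⁷ m.
Transfer ellipse a_t = (r₁ + r₂)/2 = 1.534×10⁷ m.
At r₁: circular v_c1 = √(μ/r₁) = 7771 m/s; transfer-perigee v_p = √[μ(2/r₁ − 1/a_t)] = 9736 m/s.
At r₂: circular v_c2 = √(μ/r₂) = 4069 m/s; transfer-apogee v_a = √[μ(2/r₂ − 1/a_t)] = 2669 m/s.
Δv₂ = v_c2 − v_a = 1400 m/s.

Δv ≈ 1400 m/s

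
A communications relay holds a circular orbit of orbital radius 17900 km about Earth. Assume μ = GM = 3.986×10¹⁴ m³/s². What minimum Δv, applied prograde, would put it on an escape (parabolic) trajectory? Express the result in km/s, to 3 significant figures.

r = 17900 km = 1.790×10⁷ m.
Circular speed v_c = √(μ/r) = 4719 m/s.
Escape speed v_esc = √(2μ/r) = √2 × v_c = 6674 m/s.
Δv = v_esc − v_c = 1955 m/s = 1.955 km/s.

Δv ≈ 1.95 km/s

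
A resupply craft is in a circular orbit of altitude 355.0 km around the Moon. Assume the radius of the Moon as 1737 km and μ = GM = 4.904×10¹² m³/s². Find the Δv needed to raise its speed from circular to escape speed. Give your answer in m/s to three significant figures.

r = 1737 + 355.0 = 2092.0 km = 2.0920×10⁶ m.
Circular speed v_c = √(μ/r) = 1531 m/s.
Escape speed v_esc = √(2μ/r) = √2 × v_c = 2165 m/s.
Δv = v_esc − v_c = 634.2 m/s.

Δv ≈ 634 m/s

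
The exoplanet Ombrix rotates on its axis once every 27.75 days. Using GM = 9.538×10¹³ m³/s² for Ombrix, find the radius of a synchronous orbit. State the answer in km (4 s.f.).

r_sync ≈ 2.404×10⁵ km

T = 27.75 days = 2.398×10⁶ s.
A synchronous orbit has period T, so by Kepler's third law a = (μT²/4π²)^(1/3).
μT²/4π² = 9.538×10¹³ × (2.398×10⁶)² / 39.48 = 1.389×10²⁵ m³.
a = 2.404×10⁸ m = 2.4037×10⁵ km.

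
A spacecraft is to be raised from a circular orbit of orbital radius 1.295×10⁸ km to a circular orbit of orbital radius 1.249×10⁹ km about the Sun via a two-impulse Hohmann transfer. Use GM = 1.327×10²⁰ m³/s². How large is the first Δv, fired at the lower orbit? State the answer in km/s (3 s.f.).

Δv ≈ 11.1 km/s

r₁ = 1.295×10⁸ km = 1.295×10¹¹ m.
r₂ = 1.249×10⁹ km = 1.249×10¹² m.
Transfer ellipse a_t = (r₁ + r₂)/2 = 6.892×10¹¹ m.
At r₁: circular v_c1 = √(μ/r₁) = 32010 m/s; transfer-perihelion v_p = √[μ(2/r₁ − 1/a_t)] = 43090 m/s.
Δv₁ = v_p − v_c1 = 11080 m/s.
= 11.08 km/s.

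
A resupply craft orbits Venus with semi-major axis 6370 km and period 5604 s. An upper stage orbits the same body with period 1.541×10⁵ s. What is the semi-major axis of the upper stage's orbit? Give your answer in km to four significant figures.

Kepler's third law: a³ ∝ T², so a₂ = a₁ (T₂/T₁)^(2/3).
T₂/T₁ = 27.50, (T₂/T₁)^(2/3) = 9.110.
a₂ = 6370 × 9.110 = 58030 km.

a₂ ≈ 58030 km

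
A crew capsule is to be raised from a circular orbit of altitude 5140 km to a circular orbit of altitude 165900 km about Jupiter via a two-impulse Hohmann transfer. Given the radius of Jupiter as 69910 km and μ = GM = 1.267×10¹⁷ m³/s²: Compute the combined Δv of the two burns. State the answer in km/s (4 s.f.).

r₁ = 69910 + 5140 = 75050 km = 7.5050×10⁷ m.
r₂ = 69910 + 165900 = 235810 km = 2.3581×10⁸ m.
Transfer ellipse a_t = (r₁ + r₂)/2 = 1.554×10⁸ m.
At r₁: circular v_c1 = √(μ/r₁) = 41090 m/s; transfer-perijove v_p = √[μ(2/r₁ − 1/a_t)] = 50610 m/s.
Δv₁ = v_p − v_c1 = 9521 m/s.
At r₂: circular v_c2 = √(μ/r₂) = 23180 m/s; transfer-apojove v_a = √[μ(2/r₂ − 1/a_t)] = 16110 m/s.
Δv₂ = v_c2 − v_a = 7073 m/s.
Total Δv = Δv₁ + Δv₂ = 16590 m/s = 16.59 km/s.

Δv_total ≈ 16.59 km/s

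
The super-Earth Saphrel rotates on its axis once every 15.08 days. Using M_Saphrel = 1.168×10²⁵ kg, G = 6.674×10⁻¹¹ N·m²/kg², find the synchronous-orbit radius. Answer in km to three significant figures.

μ = GM = 6.674×10⁻¹¹ × 1.168×10²⁵ = 7.795×10¹⁴ m³/s².
T = 15.08 days = 1.303×10⁶ s.
A synchronous orbit has period T, so by Kepler's third law a = (μT²/4π²)^(1/3).
μT²/4π² = 7.795×10¹⁴ × (1.303×10⁶)² / 39.48 = 3.352×10²⁵ m³.
a = 3.224×10⁸ m = 3.2243×10⁵ km.

r_sync ≈ 3.22×10⁵ km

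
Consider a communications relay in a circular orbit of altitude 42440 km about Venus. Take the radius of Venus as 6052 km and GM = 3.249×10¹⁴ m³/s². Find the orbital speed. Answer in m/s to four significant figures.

v ≈ 2588 m/s

r = 6052 + 42440 = 48492 km = 4.8492×10⁷ m.
For a circular orbit v = √(μ/r) = √(3.249×10¹⁴ / 4.849×10⁷) = √(6.700×10⁶) = 2588 m/s.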